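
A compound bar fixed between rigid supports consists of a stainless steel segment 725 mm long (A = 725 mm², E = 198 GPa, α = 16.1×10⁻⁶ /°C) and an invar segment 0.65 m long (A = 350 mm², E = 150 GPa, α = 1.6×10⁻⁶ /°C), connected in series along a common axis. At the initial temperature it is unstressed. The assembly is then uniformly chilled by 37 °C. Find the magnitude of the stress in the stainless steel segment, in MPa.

σ ≈ 37.2 MPa (tensile)

If the supports were absent, the total length change would be Σ αᵢΔT Lᵢ = 16.1×10⁻⁶×37×725 + 1.6×10⁻⁶×37×650 = 0.4704 mm.
Since the ends are fixed, an axial force P builds up, equal in every segment, with P · Σ Lᵢ/(AᵢEᵢ) = δ_free.
Σ Lᵢ/(AᵢEᵢ) = 725/(725×198×10³) + 650/(350×150×10³) = 1.743×10⁻⁵ mm/N.
P = 0.4704 / 1.743×10⁻⁵ = 26980 N = 26.98 kN, tensile.
σ_{stainless steel} = P / A = 26980 / 725 = 37.22 MPa.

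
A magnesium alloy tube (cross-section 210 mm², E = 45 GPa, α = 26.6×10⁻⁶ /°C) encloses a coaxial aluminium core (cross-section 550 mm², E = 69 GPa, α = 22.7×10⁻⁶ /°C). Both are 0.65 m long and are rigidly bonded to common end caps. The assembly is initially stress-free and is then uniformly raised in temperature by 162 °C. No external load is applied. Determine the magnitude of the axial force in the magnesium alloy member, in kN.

Equilibrium of a rigid end plate with no external load gives equal and opposite internal forces ±P in the two members. Since α_{magnesium alloy} > α_{aluminium}, heating drives the magnesium alloy into compression and the aluminium into tension.
Compatibility of the two members (thermal + elastic change equal): (α₁ − α₂)ΔT = P·[1/(A₁E₁) + 1/(A₂E₂)].
|α₁ − α₂|·ΔT = 3.9×10⁻⁶ × 162 = 0.0006318.
1/(A₁E₁) + 1/(A₂E₂) = 1/(210×45×10³) + 1/(550×69×10³) = 1.322×10⁻⁷ N⁻¹.
So P = 0.0006318 / 1.322×10⁻⁷ = 4.78 kN.

P ≈ 4.78 kN (compressive in the magnesium alloy)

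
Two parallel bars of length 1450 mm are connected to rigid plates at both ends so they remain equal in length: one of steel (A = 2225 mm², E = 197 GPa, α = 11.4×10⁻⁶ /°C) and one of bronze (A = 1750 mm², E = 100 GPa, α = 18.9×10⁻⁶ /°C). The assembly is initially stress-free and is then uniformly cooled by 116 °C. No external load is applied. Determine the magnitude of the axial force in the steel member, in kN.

The bronze has the larger α, so on cooling it would change length more than the steel if both were free. The rigid plates force a common final length, so the bronze is put into tension and the steel into compression, with equal and opposite forces P (no external load).
Equating the net (thermal + elastic) strains gives |α₁ − α₂|·ΔT = P·[1/(A₁E₁) + 1/(A₂E₂)].
|α₁ − α₂|·ΔT = 7.5×10⁻⁶ × 116 = 0.00087.
1/(A₁E₁) + 1/(A₂E₂) = 1/(2225×197×10³) + 1/(1750×100×10³) = 7.996×10⁻⁹ N⁻¹.
P = 0.00087 / 7.996×10⁻⁹ = 108800 N = 108.8 kN.

P ≈ 109 kN (compressive in the steel)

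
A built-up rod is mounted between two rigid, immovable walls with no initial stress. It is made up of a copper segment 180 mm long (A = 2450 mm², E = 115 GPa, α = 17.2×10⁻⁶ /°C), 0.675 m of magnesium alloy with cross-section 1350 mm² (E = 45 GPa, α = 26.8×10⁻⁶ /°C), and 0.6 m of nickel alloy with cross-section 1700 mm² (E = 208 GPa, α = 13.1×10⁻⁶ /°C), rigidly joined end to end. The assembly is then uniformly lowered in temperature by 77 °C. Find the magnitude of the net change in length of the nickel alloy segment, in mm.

|ΔL| ≈ 0.323 mm

Free thermal contraction of the whole bar: Σ αᵢΔT Lᵢ = 17.2×10⁻⁶×77×180 + 26.8×10⁻⁶×77×675 + 13.1×10⁻⁶×77×600 = 2.237 mm.
Since the ends are fixed, an axial force P builds up, equal in every segment, with P · Σ Lᵢ/(AᵢEᵢ) = δ_free.
The series flexibility is Σ Lᵢ/(AᵢEᵢ) = 180/(2450×115×10³) + 675/(1350×45×10³) + 600/(1700×208×10³) = 1.345×10⁻⁵ mm/N.
P = 2.237 / 1.345×10⁻⁵ = 166300 N = 166.3 kN, tensile.
For the nickel alloy segment, free thermal change = 13.1×10⁻⁶×77×600 = 0.6052 mm and elastic change from P = 166300×600/(1700×208×10³) = 0.2822 mm; these oppose, so the net change is 0.323 mm (segment shortens).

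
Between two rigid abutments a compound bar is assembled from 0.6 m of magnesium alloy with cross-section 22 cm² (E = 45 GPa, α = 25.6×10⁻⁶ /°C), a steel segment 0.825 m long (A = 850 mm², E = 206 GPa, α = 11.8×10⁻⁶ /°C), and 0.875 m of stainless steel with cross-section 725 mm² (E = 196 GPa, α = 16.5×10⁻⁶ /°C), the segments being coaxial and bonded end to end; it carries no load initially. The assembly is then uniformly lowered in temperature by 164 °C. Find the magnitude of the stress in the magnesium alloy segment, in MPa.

With the walls removed the bar would change length by δ_free = Σ αᵢΔT Lᵢ = 25.6×10⁻⁶×164×600 + 11.8×10⁻⁶×164×825 + 16.5×10⁻⁶×164×875 = 6.483 mm.
Since the ends are fixed, an axial force P builds up, equal in every segment, with P · Σ Lᵢ/(AᵢEᵢ) = δ_free.
Σ Lᵢ/(AᵢEᵢ) = 600/(2200×45×10³) + 825/(850×206×10³) + 875/(725×196×10³) = 1.693×10⁻⁵ mm/N.
P = 6.483 / 1.693×10⁻⁵ = 383000 N = 383 kN, tensile.
σ_{magnesium alloy} = P / A = 383000 / 2200 = 174.1 MPa.

σ ≈ 174 MPa (tensile)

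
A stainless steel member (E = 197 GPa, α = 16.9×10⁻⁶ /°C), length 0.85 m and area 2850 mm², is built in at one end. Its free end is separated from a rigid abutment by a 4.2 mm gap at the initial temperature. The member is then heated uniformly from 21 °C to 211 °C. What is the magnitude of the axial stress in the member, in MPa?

σ ≈ 0 MPa

Free thermal elongation = αΔT L = 16.9×10⁻⁶ × 190 × 850 = 2.729 mm.
Since δ_free = 2.73 mm is less than the 4.2 mm gap, the member never touches the wall. No axial force develops.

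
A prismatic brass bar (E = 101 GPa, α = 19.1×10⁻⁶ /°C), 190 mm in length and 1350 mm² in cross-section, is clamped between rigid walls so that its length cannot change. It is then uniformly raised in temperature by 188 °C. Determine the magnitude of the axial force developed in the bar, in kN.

With zero net strain, σ = E·αΔT = 101 GPa × 19.1×10⁻⁶ × 188 = 362.7 MPa.
Then P = σA = 362.7 × 1350 mm² = 489.6 kN, compressive.

P ≈ 490 kN (compressive)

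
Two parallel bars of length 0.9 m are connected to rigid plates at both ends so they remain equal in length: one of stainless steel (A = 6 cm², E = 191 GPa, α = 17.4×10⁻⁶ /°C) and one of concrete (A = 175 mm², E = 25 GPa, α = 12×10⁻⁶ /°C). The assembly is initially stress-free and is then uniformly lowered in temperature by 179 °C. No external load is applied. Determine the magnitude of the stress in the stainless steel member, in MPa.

σ ≈ 6.79 MPa (tensile)

The stainless steel has the larger α, so on cooling it would change length more than the concrete if both were free. The rigid plates force a common final length, so the stainless steel is put into tension and the concrete into compression, with equal and opposite forces P (no external load).
Setting the final lengths equal and cancelling L: (α₁ − α₂)ΔT = P/(A₁E₁) + P/(A₂E₂).
|α₁ − α₂|·ΔT = 5.4×10⁻⁶ × 179 = 0.0009666.
1/(A₁E₁) + 1/(A₂E₂) = 1/(600×191×10³) + 1/(175×25×10³) = 2.373×10⁻⁷ N⁻¹.
So P = 0.0009666 / 2.373×10⁻⁷ = 4.073 kN.
σ_{stainless steel} = P/A₁ = 4073/600 = 6.789 MPa, tensile.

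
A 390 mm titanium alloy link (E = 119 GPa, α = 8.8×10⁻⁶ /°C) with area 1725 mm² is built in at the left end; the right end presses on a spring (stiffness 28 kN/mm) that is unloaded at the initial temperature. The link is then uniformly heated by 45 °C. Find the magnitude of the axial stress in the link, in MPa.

If the spring were absent the link would lengthen by αΔT L = 8.8×10⁻⁶ × 45 × 390 = 0.1544 mm.
Let P be the compressive force at the spring. The link shortens elastically by PL/(AE) and the spring compresses by P/k; together these equal δ_free.
P [ L/(AE) + 1/k ] = δ_free → P [ 390/(1725×119×10³) + 1/(28×10³) ] = 0.1544.
P = 0.1544 / 3.761×10⁻⁵ = 4106 N.
σ = P/A = 4106/1725 = 2.38 MPa.

σ ≈ 2.38 MPa (compressive)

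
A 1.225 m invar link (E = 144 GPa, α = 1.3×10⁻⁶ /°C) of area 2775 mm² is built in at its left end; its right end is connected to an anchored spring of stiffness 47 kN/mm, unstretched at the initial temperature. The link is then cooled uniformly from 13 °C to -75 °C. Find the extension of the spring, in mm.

δ ≈ 0.122 mm

The unrestrained thermal change is αΔT L = 1.3×10⁻⁶ × 88 × 1225 = 0.1401 mm.
Let P be the tensile force in the spring. The link extends elastically by PL/(AE) and the spring stretches by P/k; together these equal δ_free.
So P = δ_free / [L/(AE) + 1/k] = 0.1401 / [ 1225/(2775×144×10³) + 1/(47×10³) ].
P = 0.1401 / 2.434×10⁻⁵ = 5757 N.
Spring extension = P/k = 5757/(47×10³) = 0.1225 mm.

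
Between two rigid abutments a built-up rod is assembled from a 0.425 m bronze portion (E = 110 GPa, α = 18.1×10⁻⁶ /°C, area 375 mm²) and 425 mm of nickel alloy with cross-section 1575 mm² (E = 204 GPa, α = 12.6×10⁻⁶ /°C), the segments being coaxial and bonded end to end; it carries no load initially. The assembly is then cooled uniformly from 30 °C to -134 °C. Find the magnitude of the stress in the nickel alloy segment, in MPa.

With the walls removed the bar would change length by δ_free = Σ αᵢΔT Lᵢ = 18.1×10⁻⁶×164×425 + 12.6×10⁻⁶×164×425 = 2.14 mm.
The rigid supports impose zero overall length change; the single axial force P common to all segments must satisfy P Σ Lᵢ/(AᵢEᵢ) = δ_free.
Σ Lᵢ/(AᵢEᵢ) = 425/(375×110×10³) + 425/(1575×204×10³) = 1.163×10⁻⁵ mm/N.
P = 2.14 / 1.163×10⁻⁵ = 184100 N = 184.1 kN, tensile.
σ_{nickel alloy} = P / A = 184100 / 1575 = 116.9 MPa.

σ ≈ 117 MPa (tensile)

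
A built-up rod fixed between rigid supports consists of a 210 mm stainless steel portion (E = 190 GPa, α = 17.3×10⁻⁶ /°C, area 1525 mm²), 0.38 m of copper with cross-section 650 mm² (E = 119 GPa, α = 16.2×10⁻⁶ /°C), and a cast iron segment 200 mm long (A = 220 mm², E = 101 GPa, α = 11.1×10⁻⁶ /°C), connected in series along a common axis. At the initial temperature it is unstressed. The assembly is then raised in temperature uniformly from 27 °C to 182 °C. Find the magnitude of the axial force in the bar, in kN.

With the walls removed the bar would change length by δ_free = Σ αᵢΔT Lᵢ = 17.3×10⁻⁶×155×210 + 16.2×10⁻⁶×155×380 + 11.1×10⁻⁶×155×200 = 1.861 mm.
Since the ends are fixed, an axial force P builds up, equal in every segment, with P · Σ Lᵢ/(AᵢEᵢ) = δ_free.
Σ Lᵢ/(AᵢEᵢ) = 210/(1525×190×10³) + 380/(650×119×10³) + 200/(220×101×10³) = 1.464×10⁻⁵ mm/N.
So P = 1.861 / 1.464×10⁻⁵ = 127.2 kN, compressive.

P ≈ 127 kN (compressive)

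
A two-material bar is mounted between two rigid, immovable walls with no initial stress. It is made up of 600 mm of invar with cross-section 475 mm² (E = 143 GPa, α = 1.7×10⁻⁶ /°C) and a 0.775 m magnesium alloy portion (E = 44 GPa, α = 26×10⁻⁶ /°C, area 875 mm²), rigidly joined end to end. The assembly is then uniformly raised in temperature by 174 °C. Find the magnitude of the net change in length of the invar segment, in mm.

|ΔL| ≈ 0.946 mm

If the supports were absent, the total length change would be Σ αᵢΔT Lᵢ = 1.7×10⁻⁶×174×600 + 26×10⁻⁶×174×775 = 3.684 mm.
Since the ends are fixed, an axial force P builds up, equal in every segment, with P · Σ Lᵢ/(AᵢEᵢ) = δ_free.
The series flexibility is Σ Lᵢ/(AᵢEᵢ) = 600/(475×143×10³) + 775/(875×44×10³) = 2.896×10⁻⁵ mm/N.
So P = 3.684 / 2.896×10⁻⁵ = 127.2 kN, compressive.
For the invar segment, free thermal change = 1.7×10⁻⁶×174×600 = 0.1775 mm and elastic change from P = 127200×600/(475×143×10³) = 1.123 mm; these oppose, so the net change is 0.946 mm (segment shortens).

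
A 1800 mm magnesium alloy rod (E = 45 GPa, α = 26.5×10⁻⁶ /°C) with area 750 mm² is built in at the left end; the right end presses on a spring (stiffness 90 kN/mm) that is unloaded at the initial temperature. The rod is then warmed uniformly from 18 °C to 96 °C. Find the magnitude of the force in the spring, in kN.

If the spring were absent the rod would lengthen by αΔT L = 26.5×10⁻⁶ × 78 × 1800 = 3.721 mm.
With a force P in the spring, the elastic change of the rod is PL/(AE) and that of the spring is P/k; compatibility requires their sum to equal δ_free.
So P = δ_free / [L/(AE) + 1/k] = 3.721 / [ 1800/(750×45×10³) + 1/(90×10³) ].
P = 3.721 / 6.444×10⁻⁵ = 57730 N.

P ≈ 57.7 kN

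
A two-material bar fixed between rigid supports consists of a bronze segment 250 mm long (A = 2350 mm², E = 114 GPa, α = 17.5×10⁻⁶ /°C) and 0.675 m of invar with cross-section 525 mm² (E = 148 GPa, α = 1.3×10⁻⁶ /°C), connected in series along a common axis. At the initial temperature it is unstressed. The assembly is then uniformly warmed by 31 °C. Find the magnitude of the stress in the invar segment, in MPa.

σ ≈ 32.2 MPa (compressive)

Free thermal expansion of the whole bar: Σ αᵢΔT Lᵢ = 17.5×10⁻⁶×31×250 + 1.3×10⁻⁶×31×675 = 0.1628 mm.
The rigid supports impose zero overall length change; the single axial force P common to all segments must satisfy P Σ Lᵢ/(AᵢEᵢ) = δ_free.
The series flexibility is Σ Lᵢ/(AᵢEᵢ) = 250/(2350×114×10³) + 675/(525×148×10³) = 9.62×10⁻⁶ mm/N.
Hence P = δ_free / Σ(L/AE) = 0.1628/9.62×10⁻⁶ = 16.93 kN (compressive).
σ_{invar} = P / A = 16930 / 525 = 32.24 MPa.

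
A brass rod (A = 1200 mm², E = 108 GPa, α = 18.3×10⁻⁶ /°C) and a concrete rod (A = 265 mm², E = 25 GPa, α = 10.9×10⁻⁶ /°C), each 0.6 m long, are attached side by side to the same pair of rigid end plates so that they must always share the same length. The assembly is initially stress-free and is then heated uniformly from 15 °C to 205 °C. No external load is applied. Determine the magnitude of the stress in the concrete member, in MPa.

σ ≈ 33.4 MPa (tensile)

The brass has the larger α, so on heating it would change length more than the concrete if both were free. The rigid plates force a common final length, so the brass is put into compression and the concrete into tension, with equal and opposite forces P (no external load).
Compatibility of the two members (thermal + elastic change equal): (α₁ − α₂)ΔT = P·[1/(A₁E₁) + 1/(A₂E₂)].
|α₁ − α₂|·ΔT = 7.4×10⁻⁶ × 190 = 0.001406.
1/(A₁E₁) + 1/(A₂E₂) = 1/(1200×108×10³) + 1/(265×25×10³) = 1.587×10⁻⁷ N⁻¹.
So P = 0.001406 / 1.587×10⁻⁷ = 8.862 kN.
σ_{concrete} = P/A₂ = 8862/265 = 33.44 MPa, tensile.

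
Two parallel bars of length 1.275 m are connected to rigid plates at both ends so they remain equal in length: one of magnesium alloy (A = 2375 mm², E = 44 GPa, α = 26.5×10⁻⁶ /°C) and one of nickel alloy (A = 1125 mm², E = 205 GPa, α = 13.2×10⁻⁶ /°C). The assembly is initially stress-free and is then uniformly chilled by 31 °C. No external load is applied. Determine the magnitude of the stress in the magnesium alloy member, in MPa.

σ ≈ 12.5 MPa (tensile)

Equilibrium of a rigid end plate with no external load gives equal and opposite internal forces ±P in the two members. Since α_{magnesium alloy} > α_{nickel alloy}, cooling drives the magnesium alloy into tension and the nickel alloy into compression.
Equating the net (thermal + elastic) strains gives |α₁ − α₂|·ΔT = P·[1/(A₁E₁) + 1/(A₂E₂)].
|α₁ − α₂|·ΔT = 13.3×10⁻⁶ × 31 = 0.0004123.
1/(A₁E₁) + 1/(A₂E₂) = 1/(2375×44×10³) + 1/(1125×205×10³) = 1.391×10⁻⁸ N⁻¹.
So P = 0.0004123 / 1.391×10⁻⁸ = 29.65 kN.
σ_{magnesium alloy} = P/A₁ = 29650/2375 = 12.48 MPa, tensile.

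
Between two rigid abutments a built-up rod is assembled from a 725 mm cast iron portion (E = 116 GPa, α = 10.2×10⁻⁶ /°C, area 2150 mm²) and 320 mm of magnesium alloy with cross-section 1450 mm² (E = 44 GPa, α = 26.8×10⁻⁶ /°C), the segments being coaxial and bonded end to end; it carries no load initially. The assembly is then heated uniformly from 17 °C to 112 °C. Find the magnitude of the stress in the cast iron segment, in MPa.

If the supports were absent, the total length change would be Σ αᵢΔT Lᵢ = 10.2×10⁻⁶×95×725 + 26.8×10⁻⁶×95×320 = 1.517 mm.
The walls prevent any net length change, so an axial force P (same in every segment) develops. Compatibility: P · Σ Lᵢ/(AᵢEᵢ) = δ_free.
Σ Lᵢ/(AᵢEᵢ) = 725/(2150×116×10³) + 320/(1450×44×10³) = 7.923×10⁻⁶ mm/N.
So P = 1.517 / 7.923×10⁻⁶ = 191.5 kN, compressive.
σ_{cast iron} = P / A = 191500 / 2150 = 89.07 MPa.

σ ≈ 89.1 MPa (compressive)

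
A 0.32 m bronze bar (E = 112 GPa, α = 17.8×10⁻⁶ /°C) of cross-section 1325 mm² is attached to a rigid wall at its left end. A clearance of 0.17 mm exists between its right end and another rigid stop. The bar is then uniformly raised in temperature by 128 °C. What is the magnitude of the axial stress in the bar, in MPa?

σ ≈ 196 MPa (compressive)

Free thermal elongation = αΔT L = 17.8×10⁻⁶ × 128 × 320 = 0.7291 mm.
After closing the 0.17 mm clearance, 0.7291 − 0.17 = 0.5591 mm of expansion remains to be suppressed by the wall.
Compatibility: PL/(AE) = 0.5591 mm, so σ = P/A = E × (0.5591/320) = 195.7 MPa.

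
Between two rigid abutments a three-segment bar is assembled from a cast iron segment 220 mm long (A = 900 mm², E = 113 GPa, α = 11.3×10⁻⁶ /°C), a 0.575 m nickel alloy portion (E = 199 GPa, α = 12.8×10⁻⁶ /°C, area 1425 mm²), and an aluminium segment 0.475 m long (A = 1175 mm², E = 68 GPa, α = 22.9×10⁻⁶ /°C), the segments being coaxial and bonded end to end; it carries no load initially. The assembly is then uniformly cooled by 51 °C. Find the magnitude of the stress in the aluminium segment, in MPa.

σ ≈ 88.7 MPa (tensile)

With the walls removed the bar would change length by δ_free = Σ αᵢΔT Lᵢ = 11.3×10⁻⁶×51×220 + 12.8×10⁻⁶×51×575 + 22.9×10⁻⁶×51×475 = 1.057 mm.
Since the ends are fixed, an axial force P builds up, equal in every segment, with P · Σ Lᵢ/(AᵢEᵢ) = δ_free.
Σ Lᵢ/(AᵢEᵢ) = 220/(900×113×10³) + 575/(1425×199×10³) + 475/(1175×68×10³) = 1.014×10⁻⁵ mm/N.
Hence P = δ_free / Σ(L/AE) = 1.057/1.014×10⁻⁵ = 104.3 kN (tensile).
σ_{aluminium} = P / A = 104300 / 1175 = 88.74 MPa.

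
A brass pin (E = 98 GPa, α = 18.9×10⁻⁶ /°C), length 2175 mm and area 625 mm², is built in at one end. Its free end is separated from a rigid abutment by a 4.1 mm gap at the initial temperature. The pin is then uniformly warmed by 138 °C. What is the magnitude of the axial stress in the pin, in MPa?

If the wall were absent the pin would grow by αΔT L = 18.9×10⁻⁶ × 138 × 2175 = 5.673 mm.
The gap closes (δ_free > 4.1 mm) and the wall then resists a further 5.673 − 4.1 = 1.573 mm of expansion.
So σ = E(δ_free − g)/L = 98×10³ × 1.573/2175 = 70.87 MPa.

σ ≈ 70.9 MPa (compressive)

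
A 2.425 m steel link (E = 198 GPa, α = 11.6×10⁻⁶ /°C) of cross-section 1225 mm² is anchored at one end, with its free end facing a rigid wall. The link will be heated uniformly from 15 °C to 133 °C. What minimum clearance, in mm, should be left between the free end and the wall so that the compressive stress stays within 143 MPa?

g ≈ 1.57 mm

With no wall the link would lengthen by αΔT L = 11.6×10⁻⁶ × 118 × 2425 = 3.319 mm.
A stress of 143 MPa corresponds to the wall pushing the link back by σL/E = 143×2425/(198×10³) = 1.751 mm.
The gap must absorb the remainder: g_min = 3.319 − 1.751 = 1.568 mm.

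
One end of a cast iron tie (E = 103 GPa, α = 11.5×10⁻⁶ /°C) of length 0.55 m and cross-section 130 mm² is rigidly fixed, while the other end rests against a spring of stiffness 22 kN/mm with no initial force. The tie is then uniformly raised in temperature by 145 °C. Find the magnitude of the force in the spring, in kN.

Free thermal expansion: δ_free = αΔT L = 11.5×10⁻⁶ × 145 × 550 = 0.9171 mm.
With a force P in the spring, the elastic change of the tie is PL/(AE) and that of the spring is P/k; compatibility requires their sum to equal δ_free.
P [ L/(AE) + 1/k ] = δ_free → P [ 550/(130×103×10³) + 1/(22×10³) ] = 0.9171.
P = 0.9171 / 8.653×10⁻⁵ = 10600 N.

P ≈ 10.6 kN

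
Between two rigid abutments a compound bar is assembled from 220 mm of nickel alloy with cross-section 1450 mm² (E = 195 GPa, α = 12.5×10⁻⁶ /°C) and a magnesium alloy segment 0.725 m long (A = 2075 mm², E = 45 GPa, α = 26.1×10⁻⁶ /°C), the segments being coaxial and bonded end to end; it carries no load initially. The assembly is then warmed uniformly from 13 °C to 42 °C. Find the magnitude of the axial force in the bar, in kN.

Free thermal expansion of the whole bar: Σ αᵢΔT Lᵢ = 12.5×10⁻⁶×29×220 + 26.1×10⁻⁶×29×725 = 0.6285 mm.
The rigid supports impose zero overall length change; the single axial force P common to all segments must satisfy P Σ Lᵢ/(AᵢEᵢ) = δ_free.
Σ Lᵢ/(AᵢEᵢ) = 220/(1450×195×10³) + 725/(2075×45×10³) = 8.542×10⁻⁶ mm/N.
P = 0.6285 / 8.542×10⁻⁶ = 73570 N = 73.57 kN, compressive.

P ≈ 73.6 kN (compressive)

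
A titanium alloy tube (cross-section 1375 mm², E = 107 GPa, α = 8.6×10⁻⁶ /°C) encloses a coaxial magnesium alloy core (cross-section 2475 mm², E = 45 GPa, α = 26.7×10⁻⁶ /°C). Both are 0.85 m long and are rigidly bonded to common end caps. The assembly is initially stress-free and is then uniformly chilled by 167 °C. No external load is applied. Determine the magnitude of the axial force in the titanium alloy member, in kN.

Equilibrium of a rigid end plate with no external load gives equal and opposite internal forces ±P in the two members. Since α_{magnesium alloy} > α_{titanium alloy}, cooling drives the magnesium alloy into tension and the titanium alloy into compression.
Equating the net (thermal + elastic) strains gives |α₁ − α₂|·ΔT = P·[1/(A₁E₁) + 1/(A₂E₂)].
|α₁ − α₂|·ΔT = 18.1×10⁻⁶ × 167 = 0.003023.
1/(A₁E₁) + 1/(A₂E₂) = 1/(1375×107×10³) + 1/(2475×45×10³) = 1.578×10⁻⁸ N⁻¹.
So P = 0.003023 / 1.578×10⁻⁸ = 191.6 kN.

P ≈ 192 kN (compressive in the titanium alloy)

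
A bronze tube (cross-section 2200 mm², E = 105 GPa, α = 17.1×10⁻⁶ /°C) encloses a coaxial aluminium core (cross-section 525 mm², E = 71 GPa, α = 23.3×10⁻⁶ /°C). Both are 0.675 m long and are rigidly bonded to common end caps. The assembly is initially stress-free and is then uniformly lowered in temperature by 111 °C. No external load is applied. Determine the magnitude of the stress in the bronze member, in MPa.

σ ≈ 10 MPa (compressive)

The aluminium has the larger α, so on cooling it would change length more than the bronze if both were free. The rigid plates force a common final length, so the aluminium is put into tension and the bronze into compression, with equal and opposite forces P (no external load).
Compatibility of the two members (thermal + elastic change equal): (α₁ − α₂)ΔT = P·[1/(A₁E₁) + 1/(A₂E₂)].
|α₁ − α₂|·ΔT = 6.2×10⁻⁶ × 111 = 0.0006882.
1/(A₁E₁) + 1/(A₂E₂) = 1/(2200×105×10³) + 1/(525×71×10³) = 3.116×10⁻⁸ N⁻¹.
P = 0.0006882 / 3.116×10⁻⁸ = 22090 N = 22.09 kN.
σ_{bronze} = P/A₁ = 22090/2200 = 10.04 MPa, compressive.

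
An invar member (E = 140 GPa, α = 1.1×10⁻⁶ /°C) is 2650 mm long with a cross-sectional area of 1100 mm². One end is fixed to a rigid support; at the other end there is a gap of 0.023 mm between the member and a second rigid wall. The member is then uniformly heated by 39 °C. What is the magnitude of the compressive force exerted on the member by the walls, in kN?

Unrestrained expansion: δ_free = αΔT L = 1.1×10⁻⁶ × 39 × 2650 = 0.1137 mm.
This exceeds the 0.023 mm gap, so the wall pushes back. The portion of expansion that must be recovered elastically is δ_free − gap = 0.1137 − 0.023 = 0.09068 mm.
Compatibility: PL/(AE) = 0.09068 mm, so σ = P/A = E × (0.09068/2650) = 4.791 MPa.
Force on the wall = σA = 4.791 × 1100 mm² = 5.27 kN.

P ≈ 5.27 kN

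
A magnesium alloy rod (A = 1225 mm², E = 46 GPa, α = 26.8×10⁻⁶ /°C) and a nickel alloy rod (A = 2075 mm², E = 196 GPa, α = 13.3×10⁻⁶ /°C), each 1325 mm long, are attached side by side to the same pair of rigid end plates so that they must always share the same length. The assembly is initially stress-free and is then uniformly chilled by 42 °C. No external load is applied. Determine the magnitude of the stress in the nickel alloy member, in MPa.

The magnesium alloy has the larger α, so on cooling it would change length more than the nickel alloy if both were free. The rigid plates force a common final length, so the magnesium alloy is put into tension and the nickel alloy into compression, with equal and opposite forces P (no external load).
Setting the final lengths equal and cancelling L: (α₁ − α₂)ΔT = P/(A₁E₁) + P/(A₂E₂).
|α₁ − α₂|·ΔT = 13.5×10⁻⁶ × 42 = 0.000567.
1/(A₁E₁) + 1/(A₂E₂) = 1/(1225×46×10³) + 1/(2075×196×10³) = 2.021×10⁻⁸ N⁻¹.
So P = 0.000567 / 2.021×10⁻⁸ = 28.06 kN.
σ_{nickel alloy} = P/A₂ = 28060/2075 = 13.52 MPa, compressive.

σ ≈ 13.5 MPa (compressive)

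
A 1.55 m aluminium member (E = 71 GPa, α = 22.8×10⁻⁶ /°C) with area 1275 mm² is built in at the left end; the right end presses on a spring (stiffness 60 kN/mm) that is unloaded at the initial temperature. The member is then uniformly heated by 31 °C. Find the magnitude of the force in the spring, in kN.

P ≈ 32.4 kN

If the spring were absent the member would lengthen by αΔT L = 22.8×10⁻⁶ × 31 × 1550 = 1.096 mm.
Let P be the compressive force at the spring. The member shortens elastically by PL/(AE) and the spring compresses by P/k; together these equal δ_free.
P [ L/(AE) + 1/k ] = δ_free → P [ 1550/(1275×71×10³) + 1/(60×10³) ] = 1.096.
P = 1.096 / 3.379×10⁻⁵ = 32420 N.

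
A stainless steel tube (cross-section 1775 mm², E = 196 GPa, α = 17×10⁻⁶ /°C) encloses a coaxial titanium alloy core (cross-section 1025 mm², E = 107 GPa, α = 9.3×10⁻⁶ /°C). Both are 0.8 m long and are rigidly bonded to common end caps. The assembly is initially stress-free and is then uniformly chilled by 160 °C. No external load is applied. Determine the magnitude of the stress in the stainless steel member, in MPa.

Both members must finish at the same length. With the larger α, the stainless steel tends to over-contract; the plates restrain it, putting the stainless steel in tension and the titanium alloy in compression. With no external load the two internal forces are equal and opposite, magnitude P.
Equating the net (thermal + elastic) strains gives |α₁ − α₂|·ΔT = P·[1/(A₁E₁) + 1/(A₂E₂)].
|α₁ − α₂|·ΔT = 7.7×10⁻⁶ × 160 = 0.001232.
1/(A₁E₁) + 1/(A₂E₂) = 1/(1775×196×10³) + 1/(1025×107×10³) = 1.199×10⁻⁸ N⁻¹.
P = 0.001232 / 1.199×10⁻⁸ = 102700 N = 102.7 kN.
σ_{stainless steel} = P/A₁ = 102700/1775 = 57.88 MPa, tensile.

σ ≈ 57.9 MPa (tensile)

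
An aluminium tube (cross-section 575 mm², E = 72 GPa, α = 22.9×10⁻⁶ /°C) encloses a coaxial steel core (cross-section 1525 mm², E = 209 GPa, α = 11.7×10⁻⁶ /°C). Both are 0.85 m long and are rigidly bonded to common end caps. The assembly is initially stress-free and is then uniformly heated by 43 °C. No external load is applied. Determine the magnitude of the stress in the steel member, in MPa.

Equilibrium of a rigid end plate with no external load gives equal and opposite internal forces ±P in the two members. Since α_{aluminium} > α_{steel}, heating drives the aluminium into compression and the steel into tension.
Equating the net (thermal + elastic) strains gives |α₁ − α₂|·ΔT = P·[1/(A₁E₁) + 1/(A₂E₂)].
|α₁ − α₂|·ΔT = 11.2×10⁻⁶ × 43 = 0.0004816.
1/(A₁E₁) + 1/(A₂E₂) = 1/(575×72×10³) + 1/(1525×209×10³) = 2.729×10⁻⁸ N⁻¹.
P = 0.0004816 / 2.729×10⁻⁸ = 17650 N = 17.65 kN.
σ_{steel} = P/A₂ = 17650/1525 = 11.57 MPa, tensile.

σ ≈ 11.6 MPa (tensile)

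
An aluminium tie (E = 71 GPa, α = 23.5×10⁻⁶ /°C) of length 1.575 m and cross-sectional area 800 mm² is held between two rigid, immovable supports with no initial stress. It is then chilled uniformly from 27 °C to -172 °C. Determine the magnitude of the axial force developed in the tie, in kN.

P ≈ 266 kN (tensile)

With zero net strain, σ = E·αΔT = 71 GPa × 23.5×10⁻⁶ × 199 = 332 MPa.
Then P = σA = 332 × 800 mm² = 265.6 kN, tensile.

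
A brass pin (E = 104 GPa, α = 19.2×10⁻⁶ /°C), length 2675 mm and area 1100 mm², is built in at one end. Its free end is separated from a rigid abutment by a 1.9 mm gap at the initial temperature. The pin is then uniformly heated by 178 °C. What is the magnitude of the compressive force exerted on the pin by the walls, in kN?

P ≈ 310 kN

Free thermal elongation = αΔT L = 19.2×10⁻⁶ × 178 × 2675 = 9.142 mm.
The gap closes (δ_free > 1.9 mm) and the wall then resists a further 9.142 − 1.9 = 7.242 mm of expansion.
That suppressed elongation corresponds to σ = E·Δ/L = 104×10³ × 7.242/2675 = 281.6 MPa.
Force on the wall = σA = 281.6 × 1100 mm² = 309.7 kN.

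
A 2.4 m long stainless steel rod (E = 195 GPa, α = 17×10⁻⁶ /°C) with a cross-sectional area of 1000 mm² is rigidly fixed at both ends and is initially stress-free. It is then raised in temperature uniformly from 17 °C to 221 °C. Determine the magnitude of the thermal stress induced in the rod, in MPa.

Because both ends are immovable the net strain is zero, and the suppressed thermal strain is αΔT = 17×10⁻⁶ × 204 = 3468×10⁻⁶.
σ = EαΔT = 195×10³ × 17×10⁻⁶ × 204 = 676.3 MPa (compressive; the rod is trying to expand).

σ ≈ 676 MPa (compressive)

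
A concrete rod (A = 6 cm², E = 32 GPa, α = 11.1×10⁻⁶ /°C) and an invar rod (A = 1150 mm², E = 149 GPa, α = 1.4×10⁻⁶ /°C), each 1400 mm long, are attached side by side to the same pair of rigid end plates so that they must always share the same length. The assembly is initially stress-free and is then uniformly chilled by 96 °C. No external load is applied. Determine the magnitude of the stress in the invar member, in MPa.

σ ≈ 14 MPa (compressive)

The concrete has the larger α, so on cooling it would change length more than the invar if both were free. The rigid plates force a common final length, so the concrete is put into tension and the invar into compression, with equal and opposite forces P (no external load).
Equating the net (thermal + elastic) strains gives |α₁ − α₂|·ΔT = P·[1/(A₁E₁) + 1/(A₂E₂)].
|α₁ − α₂|·ΔT = 9.7×10⁻⁶ × 96 = 0.0009312.
1/(A₁E₁) + 1/(A₂E₂) = 1/(600×32×10³) + 1/(1150×149×10³) = 5.792×10⁻⁸ N⁻¹.
P = 0.0009312 / 5.792×10⁻⁸ = 16080 N = 16.08 kN.
σ_{invar} = P/A₂ = 16080/1150 = 13.98 MPa, compressive.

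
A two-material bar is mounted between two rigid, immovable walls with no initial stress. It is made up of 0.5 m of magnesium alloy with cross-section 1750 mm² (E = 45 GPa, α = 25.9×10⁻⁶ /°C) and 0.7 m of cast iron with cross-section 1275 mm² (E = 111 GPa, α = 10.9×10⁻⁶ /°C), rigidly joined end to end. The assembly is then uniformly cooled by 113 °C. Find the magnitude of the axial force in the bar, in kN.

If the supports were absent, the total length change would be Σ αᵢΔT Lᵢ = 25.9×10⁻⁶×113×500 + 10.9×10⁻⁶×113×700 = 2.326 mm.
The walls prevent any net length change, so an axial force P (same in every segment) develops. Compatibility: P · Σ Lᵢ/(AᵢEᵢ) = δ_free.
Σ Lᵢ/(AᵢEᵢ) = 500/(1750×45×10³) + 700/(1275×111×10³) = 1.13×10⁻⁵ mm/N.
So P = 2.326 / 1.13×10⁻⁵ = 205.9 kN, tensile.

P ≈ 206 kN (tensile)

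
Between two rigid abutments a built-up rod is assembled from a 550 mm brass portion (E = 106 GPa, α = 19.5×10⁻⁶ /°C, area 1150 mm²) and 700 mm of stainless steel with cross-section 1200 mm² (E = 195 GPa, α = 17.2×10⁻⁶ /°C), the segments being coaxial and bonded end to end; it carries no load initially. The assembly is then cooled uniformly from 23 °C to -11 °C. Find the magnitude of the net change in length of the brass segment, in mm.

|ΔL| ≈ 0.101 mm

If the supports were absent, the total length change would be Σ αᵢΔT Lᵢ = 19.5×10⁻⁶×34×550 + 17.2×10⁻⁶×34×700 = 0.774 mm.
The walls prevent any net length change, so an axial force P (same in every segment) develops. Compatibility: P · Σ Lᵢ/(AᵢEᵢ) = δ_free.
Σ Lᵢ/(AᵢEᵢ) = 550/(1150×106×10³) + 700/(1200×195×10³) = 7.503×10⁻⁶ mm/N.
So P = 0.774 / 7.503×10⁻⁶ = 103.2 kN, tensile.
For the brass segment, free thermal change = 19.5×10⁻⁶×34×550 = 0.3646 mm and elastic change from P = 103200×550/(1150×106×10³) = 0.4654 mm; these oppose, so the net change is 0.101 mm (segment lengthens).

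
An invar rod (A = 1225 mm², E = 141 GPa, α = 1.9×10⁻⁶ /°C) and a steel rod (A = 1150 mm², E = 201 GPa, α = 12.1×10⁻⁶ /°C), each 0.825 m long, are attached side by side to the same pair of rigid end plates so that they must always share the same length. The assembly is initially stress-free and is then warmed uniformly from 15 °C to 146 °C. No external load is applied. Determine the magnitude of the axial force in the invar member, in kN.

P ≈ 132 kN (tensile in the invar)

The steel has the larger α, so on heating it would change length more than the invar if both were free. The rigid plates force a common final length, so the steel is put into compression and the invar into tension, with equal and opposite forces P (no external load).
Equating the net (thermal + elastic) strains gives |α₁ − α₂|·ΔT = P·[1/(A₁E₁) + 1/(A₂E₂)].
|α₁ − α₂|·ΔT = 10.2×10⁻⁶ × 131 = 0.001336.
1/(A₁E₁) + 1/(A₂E₂) = 1/(1225×141×10³) + 1/(1150×201×10³) = 1.012×10⁻⁸ N⁻¹.
So P = 0.001336 / 1.012×10⁻⁸ = 132.1 kN.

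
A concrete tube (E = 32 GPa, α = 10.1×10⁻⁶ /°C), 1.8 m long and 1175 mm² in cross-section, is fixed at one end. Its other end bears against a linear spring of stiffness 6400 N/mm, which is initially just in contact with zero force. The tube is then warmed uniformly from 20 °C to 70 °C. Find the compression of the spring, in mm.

δ ≈ 0.696 mm

If the spring were absent the tube would lengthen by αΔT L = 10.1×10⁻⁶ × 50 × 1800 = 0.909 mm.
With a force P in the spring, the elastic change of the tube is PL/(AE) and that of the spring is P/k; compatibility requires their sum to equal δ_free.
So P = δ_free / [L/(AE) + 1/k] = 0.909 / [ 1800/(1175×32×10³) + 1/(6400) ].
P = 0.909 / 0.0002041 = 4453 N.
Spring compression = P/k = 4453/(6400) = 0.6958 mm.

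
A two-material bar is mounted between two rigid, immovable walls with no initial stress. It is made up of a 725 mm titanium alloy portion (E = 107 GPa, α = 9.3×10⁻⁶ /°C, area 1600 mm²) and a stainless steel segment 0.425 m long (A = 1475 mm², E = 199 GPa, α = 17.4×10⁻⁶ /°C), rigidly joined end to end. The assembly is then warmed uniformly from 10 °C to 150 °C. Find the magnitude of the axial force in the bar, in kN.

Free thermal expansion of the whole bar: Σ αᵢΔT Lᵢ = 9.3×10⁻⁶×140×725 + 17.4×10⁻⁶×140×425 = 1.979 mm.
The rigid supports impose zero overall length change; the single axial force P common to all segments must satisfy P Σ Lᵢ/(AᵢEᵢ) = δ_free.
Σ Lᵢ/(AᵢEᵢ) = 725/(1600×107×10³) + 425/(1475×199×10³) = 5.683×10⁻⁶ mm/N.
P = 1.979 / 5.683×10⁻⁶ = 348300 N = 348.3 kN, compressive.

P ≈ 348 kN (compressive)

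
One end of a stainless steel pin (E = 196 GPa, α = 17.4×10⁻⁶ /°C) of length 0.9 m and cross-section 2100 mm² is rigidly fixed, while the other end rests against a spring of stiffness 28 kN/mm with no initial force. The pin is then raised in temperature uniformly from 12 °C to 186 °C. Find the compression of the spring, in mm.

If the spring were absent the pin would lengthen by αΔT L = 17.4×10⁻⁶ × 174 × 900 = 2.725 mm.
Let P be the compressive force at the spring. The pin shortens elastically by PL/(AE) and the spring compresses by P/k; together these equal δ_free.
So P = δ_free / [L/(AE) + 1/k] = 2.725 / [ 900/(2100×196×10³) + 1/(28×10³) ].
P = 2.725 / 3.79×10⁻⁵ = 71890 N.
Spring compression = P/k = 71890/(28×10³) = 2.568 mm.

δ ≈ 2.57 mm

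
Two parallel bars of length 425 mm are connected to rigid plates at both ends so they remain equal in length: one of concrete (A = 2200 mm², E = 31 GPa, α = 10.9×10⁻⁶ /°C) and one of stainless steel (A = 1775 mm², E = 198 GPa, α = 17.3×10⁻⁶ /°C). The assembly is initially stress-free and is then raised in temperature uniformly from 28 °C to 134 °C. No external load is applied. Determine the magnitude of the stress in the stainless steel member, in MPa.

σ ≈ 21.8 MPa (compressive)

Both members must finish at the same length. With the larger α, the stainless steel tends to over-expand; the plates restrain it, putting the stainless steel in compression and the concrete in tension. With no external load the two internal forces are equal and opposite, magnitude P.
Setting the final lengths equal and cancelling L: (α₁ − α₂)ΔT = P/(A₁E₁) + P/(A₂E₂).
|α₁ − α₂|·ΔT = 6.4×10⁻⁶ × 106 = 0.0006784.
1/(A₁E₁) + 1/(A₂E₂) = 1/(2200×31×10³) + 1/(1775×198×10³) = 1.751×10⁻⁸ N⁻¹.
So P = 0.0006784 / 1.751×10⁻⁸ = 38.75 kN.
σ_{stainless steel} = P/A₂ = 38750/1775 = 21.83 MPa, compressive.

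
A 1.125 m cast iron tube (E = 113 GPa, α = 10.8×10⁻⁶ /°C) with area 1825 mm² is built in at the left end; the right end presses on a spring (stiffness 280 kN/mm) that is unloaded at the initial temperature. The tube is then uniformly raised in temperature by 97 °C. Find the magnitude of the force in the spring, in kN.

P ≈ 131 kN

If the spring were absent the tube would lengthen by αΔT L = 10.8×10⁻⁶ × 97 × 1125 = 1.179 mm.
Let P be the compressive force at the spring. The tube shortens elastically by PL/(AE) and the spring compresses by P/k; together these equal δ_free.
P [ L/(AE) + 1/k ] = δ_free → P [ 1125/(1825×113×10³) + 1/(280×10³) ] = 1.179.
P = 1.179 / 9.027×10⁻⁶ = 130600 N.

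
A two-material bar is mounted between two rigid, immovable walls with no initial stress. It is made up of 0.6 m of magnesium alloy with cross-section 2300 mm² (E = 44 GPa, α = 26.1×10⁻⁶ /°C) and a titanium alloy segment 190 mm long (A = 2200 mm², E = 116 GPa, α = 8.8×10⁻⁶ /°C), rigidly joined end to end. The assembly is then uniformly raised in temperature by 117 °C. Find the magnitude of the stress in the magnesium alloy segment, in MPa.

With the walls removed the bar would change length by δ_free = Σ αᵢΔT Lᵢ = 26.1×10⁻⁶×117×600 + 8.8×10⁻⁶×117×190 = 2.028 mm.
The rigid supports impose zero overall length change; the single axial force P common to all segments must satisfy P Σ Lᵢ/(AᵢEᵢ) = δ_free.
Σ Lᵢ/(AᵢEᵢ) = 600/(2300×44×10³) + 190/(2200×116×10³) = 6.673×10⁻⁶ mm/N.
P = 2.028 / 6.673×10⁻⁶ = 303900 N = 303.9 kN, compressive.
σ_{magnesium alloy} = P / A = 303900 / 2300 = 132.1 MPa.

σ ≈ 132 MPa (compressive)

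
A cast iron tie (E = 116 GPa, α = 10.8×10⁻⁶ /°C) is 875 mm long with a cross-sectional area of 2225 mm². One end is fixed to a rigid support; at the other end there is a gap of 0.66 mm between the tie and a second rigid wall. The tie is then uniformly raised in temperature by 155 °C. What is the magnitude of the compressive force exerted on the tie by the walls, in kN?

P ≈ 237 kN

Unrestrained expansion: δ_free = αΔT L = 10.8×10⁻⁶ × 155 × 875 = 1.465 mm.
The gap closes (δ_free > 0.66 mm) and the wall then resists a further 1.465 − 0.66 = 0.8047 mm of expansion.
Compatibility: PL/(AE) = 0.8047 mm, so σ = P/A = E × (0.8047/875) = 106.7 MPa.
Force on the wall = σA = 106.7 × 2225 mm² = 237.4 kN.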